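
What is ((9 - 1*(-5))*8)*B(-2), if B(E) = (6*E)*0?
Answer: 0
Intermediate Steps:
B(E) = 0
((9 - 1*(-5))*8)*B(-2) = ((9 - 1*(-5))*8)*0 = ((9 + 5)*8)*0 = (14*8)*0 = 112*0 = 0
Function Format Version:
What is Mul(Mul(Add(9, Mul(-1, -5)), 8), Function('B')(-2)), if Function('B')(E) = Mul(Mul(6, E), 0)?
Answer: 0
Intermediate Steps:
Function('B')(E) = 0
Mul(Mul(Add(9, Mul(-1, -5)), 8), Function('B')(-2)) = Mul(Mul(Add(9, Mul(-1, -5)), 8), 0) = Mul(Mul(Add(9, 5), 8), 0) = Mul(Mul(14, 8), 0) = Mul(112, 0) = 0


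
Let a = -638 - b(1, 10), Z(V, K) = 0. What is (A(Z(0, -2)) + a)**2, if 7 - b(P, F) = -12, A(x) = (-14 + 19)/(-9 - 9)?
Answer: 139972561/324 ≈ 4.3201e+5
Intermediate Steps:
A(x) = -5/18 (A(x) = 5/(-18) = 5*(-1/18) = -5/18)
b(P, F) = 19 (b(P, F) = 7 - 1*(-12) = 7 + 12 = 19)
a = -657 (a = -638 - 1*19 = -638 - 19 = -657)
(A(Z(0, -2)) + a)**2 = (-5/18 - 657)**2 = (-11831/18)**2 = 139972561/324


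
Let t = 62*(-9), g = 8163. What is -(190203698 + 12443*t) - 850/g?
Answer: -1495955495002/8163 ≈ -1.8326e+8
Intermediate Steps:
t = -558
-(190203698 + 12443*t) - 850/g = -12443/(1/(15286 - 558)) - 850/8163 = -12443/(1/14728) - 850*1/8163 = -12443/1/14728 - 850/8163 = -12443*14728 - 850/8163 = -183260504 - 850/8163 = -1495955495002/8163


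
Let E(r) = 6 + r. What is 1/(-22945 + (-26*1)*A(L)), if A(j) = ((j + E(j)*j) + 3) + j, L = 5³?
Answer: -1/455273 ≈ -2.1965e-6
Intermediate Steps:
L = 125
A(j) = 3 + 2*j + j*(6 + j) (A(j) = ((j + (6 + j)*j) + 3) + j = ((j + j*(6 + j)) + 3) + j = (3 + j + j*(6 + j)) + j = 3 + 2*j + j*(6 + j))
1/(-22945 + (-26*1)*A(L)) = 1/(-22945 + (-26*1)*(3 + 125² + 8*125)) = 1/(-22945 - 26*(3 + 15625 + 1000)) = 1/(-22945 - 26*16628) = 1/(-22945 - 432328) = 1/(-455273) = -1/455273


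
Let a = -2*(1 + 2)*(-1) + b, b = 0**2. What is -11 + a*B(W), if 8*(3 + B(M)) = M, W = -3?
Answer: -125/4 ≈ -31.250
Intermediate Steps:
b = 0
B(M) = -3 + M/8
a = 6 (a = -2*(1 + 2)*(-1) + 0 = -2*3*(-1) + 0 = -6*(-1) + 0 = 6 + 0 = 6)
-11 + a*B(W) = -11 + 6*(-3 + (1/8)*(-3)) = -11 + 6*(-3 - 3/8) = -11 + 6*(-27/8) = -11 - 81/4 = -125/4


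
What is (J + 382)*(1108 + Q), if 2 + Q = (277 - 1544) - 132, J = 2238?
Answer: -767660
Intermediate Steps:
Q = -1401 (Q = -2 + ((277 - 1544) - 132) = -2 + (-1267 - 132) = -2 - 1399 = -1401)
(J + 382)*(1108 + Q) = (2238 + 382)*(1108 - 1401) = 2620*(-293) = -767660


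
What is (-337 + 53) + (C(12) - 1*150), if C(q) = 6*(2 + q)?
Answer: -350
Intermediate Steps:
C(q) = 12 + 6*q
(-337 + 53) + (C(12) - 1*150) = (-337 + 53) + ((12 + 6*12) - 1*150) = -284 + ((12 + 72) - 150) = -284 + (84 - 150) = -284 - 66 = -350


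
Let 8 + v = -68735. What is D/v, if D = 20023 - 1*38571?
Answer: 18548/68743 ≈ 0.26982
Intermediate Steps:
v = -68743 (v = -8 - 68735 = -68743)
D = -18548 (D = 20023 - 38571 = -18548)
D/v = -18548/(-68743) = -18548*(-1/68743) = 18548/68743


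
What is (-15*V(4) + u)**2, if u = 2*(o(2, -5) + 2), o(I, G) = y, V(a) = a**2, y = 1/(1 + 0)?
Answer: 54756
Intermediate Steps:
y = 1 (y = 1/1 = 1)
o(I, G) = 1
u = 6 (u = 2*(1 + 2) = 2*3 = 6)
(-15*V(4) + u)**2 = (-15*4**2 + 6)**2 = (-15*16 + 6)**2 = (-240 + 6)**2 = (-234)**2 = 54756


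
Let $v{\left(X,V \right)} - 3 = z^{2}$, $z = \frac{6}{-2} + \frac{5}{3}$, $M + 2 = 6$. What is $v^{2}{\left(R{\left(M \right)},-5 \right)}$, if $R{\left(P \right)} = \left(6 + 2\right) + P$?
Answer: $\frac{1849}{81} \approx 22.827$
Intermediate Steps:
$M = 4$ ($M = -2 + 6 = 4$)
$R{\left(P \right)} = 8 + P$
$z = - \frac{4}{3}$ ($z = 6 \left(- \frac{1}{2}\right) + 5 \cdot \frac{1}{3} = -3 + \frac{5}{3} = - \frac{4}{3} \approx -1.3333$)
$v{\left(X,V \right)} = \frac{43}{9}$ ($v{\left(X,V \right)} = 3 + \left(- \frac{4}{3}\right)^{2} = 3 + \frac{16}{9} = \frac{43}{9}$)
$v^{2}{\left(R{\left(M \right)},-5 \right)} = \left(\frac{43}{9}\right)^{2} = \frac{1849}{81}$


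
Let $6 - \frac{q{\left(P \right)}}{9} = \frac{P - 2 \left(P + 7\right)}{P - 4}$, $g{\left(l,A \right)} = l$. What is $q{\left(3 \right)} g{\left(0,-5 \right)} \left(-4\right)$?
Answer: $0$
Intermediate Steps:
$q{\left(P \right)} = 54 - \frac{9 \left(-14 - P\right)}{-4 + P}$ ($q{\left(P \right)} = 54 - 9 \frac{P - 2 \left(P + 7\right)}{P - 4} = 54 - 9 \frac{P - 2 \left(7 + P\right)}{-4 + P} = 54 - 9 \frac{P - \left(14 + 2 P\right)}{-4 + P} = 54 - 9 \frac{-14 - P}{-4 + P} = 54 - \frac{9 \left(-14 - P\right)}{-4 + P}$)
$q{\left(3 \right)} g{\left(0,-5 \right)} \left(-4\right) = \frac{9 \left(-10 + 7 \cdot 3\right)}{-4 + 3} \cdot 0 \left(-4\right) = \frac{9 \left(-10 + 21\right)}{-1} \cdot 0 \left(-4\right) = 9 \left(-1\right) 11 \cdot 0 \left(-4\right) = \left(-99\right) 0 \left(-4\right) = 0 \left(-4\right) = 0$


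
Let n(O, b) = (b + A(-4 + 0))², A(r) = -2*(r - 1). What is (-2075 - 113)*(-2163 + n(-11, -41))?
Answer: 2629976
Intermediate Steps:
A(r) = 2 - 2*r (A(r) = -2*(-1 + r) = 2 - 2*r)
n(O, b) = (10 + b)² (n(O, b) = (b + (2 - 2*(-4 + 0)))² = (b + (2 - 2*(-4)))² = (b + (2 + 8))² = (b + 10)² = (10 + b)²)
(-2075 - 113)*(-2163 + n(-11, -41)) = (-2075 - 113)*(-2163 + (10 - 41)²) = -2188*(-2163 + (-31)²) = -2188*(-2163 + 961) = -2188*(-1202) = 2629976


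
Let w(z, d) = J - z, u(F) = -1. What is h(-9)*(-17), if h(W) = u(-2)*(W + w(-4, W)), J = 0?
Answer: -85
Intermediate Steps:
w(z, d) = -z (w(z, d) = 0 - z = -z)
h(W) = -4 - W (h(W) = -(W - 1*(-4)) = -(W + 4) = -(4 + W) = -4 - W)
h(-9)*(-17) = (-4 - 1*(-9))*(-17) = (-4 + 9)*(-17) = 5*(-17) = -85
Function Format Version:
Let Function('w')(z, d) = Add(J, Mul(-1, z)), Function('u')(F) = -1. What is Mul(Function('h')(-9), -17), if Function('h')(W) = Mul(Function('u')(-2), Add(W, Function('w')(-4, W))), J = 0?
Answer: -85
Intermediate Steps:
Function('w')(z, d) = Mul(-1, z) (Function('w')(z, d) = Add(0, Mul(-1, z)) = Mul(-1, z))
Function('h')(W) = Add(-4, Mul(-1, W)) (Function('h')(W) = Mul(-1, Add(W, Mul(-1, -4))) = Mul(-1, Add(W, 4)) = Mul(-1, Add(4, W)) = Add(-4, Mul(-1, W)))
Mul(Function('h')(-9), -17) = Mul(Add(-4, Mul(-1, -9)), -17) = Mul(Add(-4, 9), -17) = Mul(5, -17) = -85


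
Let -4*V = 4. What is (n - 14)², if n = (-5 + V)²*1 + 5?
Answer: 729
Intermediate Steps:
V = -1 (V = -¼*4 = -1)
n = 41 (n = (-5 - 1)²*1 + 5 = (-6)²*1 + 5 = 36*1 + 5 = 36 + 5 = 41)
(n - 14)² = (41 - 14)² = 27² = 729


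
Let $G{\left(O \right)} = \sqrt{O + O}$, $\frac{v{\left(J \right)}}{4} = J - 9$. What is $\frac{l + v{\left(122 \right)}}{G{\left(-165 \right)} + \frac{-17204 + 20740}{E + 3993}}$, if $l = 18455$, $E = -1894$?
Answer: $\frac{70164482024}{733208813} - \frac{83300479507 i \sqrt{330}}{1466417626} \approx 95.695 - 1031.9 i$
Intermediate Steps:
$v{\left(J \right)} = -36 + 4 J$ ($v{\left(J \right)} = 4 \left(J - 9\right) = 4 \left(-9 + J\right) = -36 + 4 J$)
$G{\left(O \right)} = \sqrt{2} \sqrt{O}$ ($G{\left(O \right)} = \sqrt{2 O} = \sqrt{2} \sqrt{O}$)
$\frac{l + v{\left(122 \right)}}{G{\left(-165 \right)} + \frac{-17204 + 20740}{E + 3993}} = \frac{18455 + \left(-36 + 4 \cdot 122\right)}{\sqrt{2} \sqrt{-165} + \frac{-17204 + 20740}{-1894 + 3993}} = \frac{18455 + \left(-36 + 488\right)}{\sqrt{2} i \sqrt{165} + \frac{3536}{2099}} = \frac{18455 + 452}{i \sqrt{330} + 3536 \cdot \frac{1}{2099}} = \frac{18907}{i \sqrt{330} + \frac{3536}{2099}} = \frac{18907}{\frac{3536}{2099} + i \sqrt{330}}$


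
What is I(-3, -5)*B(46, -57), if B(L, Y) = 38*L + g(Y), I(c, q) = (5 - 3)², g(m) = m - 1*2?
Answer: 6756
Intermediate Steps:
g(m) = -2 + m (g(m) = m - 2 = -2 + m)
I(c, q) = 4 (I(c, q) = 2² = 4)
B(L, Y) = -2 + Y + 38*L (B(L, Y) = 38*L + (-2 + Y) = -2 + Y + 38*L)
I(-3, -5)*B(46, -57) = 4*(-2 - 57 + 38*46) = 4*(-2 - 57 + 1748) = 4*1689 = 6756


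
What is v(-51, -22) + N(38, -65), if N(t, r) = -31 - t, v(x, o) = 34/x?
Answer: -209/3 ≈ -69.667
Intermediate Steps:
v(-51, -22) + N(38, -65) = 34/(-51) + (-31 - 1*38) = 34*(-1/51) + (-31 - 38) = -2/3 - 69 = -209/3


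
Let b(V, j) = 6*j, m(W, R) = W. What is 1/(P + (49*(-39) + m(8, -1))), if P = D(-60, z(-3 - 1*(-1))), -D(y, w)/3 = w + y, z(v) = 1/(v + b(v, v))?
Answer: -14/24119 ≈ -0.00058046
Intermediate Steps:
z(v) = 1/(7*v) (z(v) = 1/(v + 6*v) = 1/(7*v))
D(y, w) = -3*w - 3*y (D(y, w) = -3*(w + y) = -3*w - 3*y)
P = 2523/14 (P = -3/(7*(-3 - 1*(-1))) - 3*(-60) = -3/(7*(-3 + 1)) + 180 = -3/(7*(-2)) + 180 = -3*(-1)/(7*2) + 180 = -3*(-1/14) + 180 = 3/14 + 180 = 2523/14 ≈ 180.21)
1/(P + (49*(-39) + m(8, -1))) = 1/(2523/14 + (49*(-39) + 8)) = 1/(2523/14 + (-1911 + 8)) = 1/(2523/14 - 1903) = 1/(-24119/14) = -14/24119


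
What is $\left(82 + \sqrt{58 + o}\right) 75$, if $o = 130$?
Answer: $6150 + 150 \sqrt{47} \approx 7178.4$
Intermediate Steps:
$\left(82 + \sqrt{58 + o}\right) 75 = \left(82 + \sqrt{58 + 130}\right) 75 = \left(82 + \sqrt{188}\right) 75 = \left(82 + 2 \sqrt{47}\right) 75 = 6150 + 150 \sqrt{47}$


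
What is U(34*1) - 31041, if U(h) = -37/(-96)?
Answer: -2979899/96 ≈ -31041.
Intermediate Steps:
U(h) = 37/96 (U(h) = -37*(-1/96) = 37/96)
U(34*1) - 31041 = 37/96 - 31041 = -2979899/96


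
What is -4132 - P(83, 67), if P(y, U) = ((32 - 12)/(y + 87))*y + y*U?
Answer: -164947/17 ≈ -9702.8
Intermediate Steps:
P(y, U) = U*y + 20*y/(87 + y) (P(y, U) = (20/(87 + y))*y + U*y = 20*y/(87 + y) + U*y = U*y + 20*y/(87 + y))
-4132 - P(83, 67) = -4132 - 83*(20 + 87*67 + 67*83)/(87 + 83) = -4132 - 83*(20 + 5829 + 5561)/170 = -4132 - 83*11410/170 = -4132 - 1*94703/17 = -4132 - 94703/17 = -164947/17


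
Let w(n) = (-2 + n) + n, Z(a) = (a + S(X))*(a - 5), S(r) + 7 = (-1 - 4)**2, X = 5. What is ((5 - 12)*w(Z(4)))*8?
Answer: 2576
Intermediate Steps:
S(r) = 18 (S(r) = -7 + (-1 - 4)**2 = -7 + (-5)**2 = -7 + 25 = 18)
Z(a) = (-5 + a)*(18 + a) (Z(a) = (a + 18)*(a - 5) = (18 + a)*(-5 + a) = (-5 + a)*(18 + a))
w(n) = -2 + 2*n
((5 - 12)*w(Z(4)))*8 = ((5 - 12)*(-2 + 2*(-90 + 4**2 + 13*4)))*8 = -7*(-2 + 2*(-90 + 16 + 52))*8 = -7*(-2 + 2*(-22))*8 = -7*(-2 - 44)*8 = -7*(-46)*8 = 322*8 = 2576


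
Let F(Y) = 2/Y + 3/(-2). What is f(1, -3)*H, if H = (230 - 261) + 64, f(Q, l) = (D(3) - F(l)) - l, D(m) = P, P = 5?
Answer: 671/2 ≈ 335.50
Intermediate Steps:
D(m) = 5
F(Y) = -3/2 + 2/Y (F(Y) = 2/Y + 3*(-½) = 2/Y - 3/2 = -3/2 + 2/Y)
f(Q, l) = 13/2 - l - 2/l (f(Q, l) = (5 - (-3/2 + 2/l)) - l = (5 + (3/2 - 2/l)) - l = (13/2 - 2/l) - l = 13/2 - l - 2/l)
H = 33 (H = -31 + 64 = 33)
f(1, -3)*H = (13/2 - 1*(-3) - 2/(-3))*33 = (13/2 + 3 - 2*(-⅓))*33 = (13/2 + 3 + ⅔)*33 = (61/6)*33 = 671/2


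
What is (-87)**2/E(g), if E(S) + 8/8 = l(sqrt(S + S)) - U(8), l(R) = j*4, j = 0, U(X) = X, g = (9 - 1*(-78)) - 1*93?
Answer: -841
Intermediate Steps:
g = -6 (g = (9 + 78) - 93 = 87 - 93 = -6)
l(R) = 0 (l(R) = 0*4 = 0)
E(S) = -9 (E(S) = -1 + (0 - 1*8) = -1 + (0 - 8) = -1 - 8 = -9)
(-87)**2/E(g) = (-87)**2/(-9) = 7569*(-1/9) = -841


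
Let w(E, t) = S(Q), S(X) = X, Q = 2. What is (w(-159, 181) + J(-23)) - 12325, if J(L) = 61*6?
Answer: -11957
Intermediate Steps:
J(L) = 366
w(E, t) = 2
(w(-159, 181) + J(-23)) - 12325 = (2 + 366) - 12325 = 368 - 12325 = -11957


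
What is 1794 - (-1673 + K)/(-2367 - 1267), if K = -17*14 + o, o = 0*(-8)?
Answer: 6517485/3634 ≈ 1793.5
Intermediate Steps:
o = 0
K = -238 (K = -17*14 + 0 = -238 + 0 = -238)
1794 - (-1673 + K)/(-2367 - 1267) = 1794 - (-1673 - 238)/(-2367 - 1267) = 1794 - (-1911)/(-3634) = 1794 - (-1911)*(-1)/3634 = 1794 - 1*1911/3634 = 1794 - 1911/3634 = 6517485/3634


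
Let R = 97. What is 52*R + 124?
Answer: 5168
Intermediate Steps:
52*R + 124 = 52*97 + 124 = 5044 + 124 = 5168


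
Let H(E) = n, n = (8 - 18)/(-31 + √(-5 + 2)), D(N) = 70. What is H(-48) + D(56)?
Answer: 33895/482 + 5*I*√3/482 ≈ 70.322 + 0.017967*I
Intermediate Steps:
n = -10/(-31 + I*√3) (n = -10/(-31 + √(-3)) = -10/(-31 + I*√3) ≈ 0.32158 + 0.017967*I)
H(E) = 155/482 + 5*I*√3/482
H(-48) + D(56) = (155/482 + 5*I*√3/482) + 70 = 33895/482 + 5*I*√3/482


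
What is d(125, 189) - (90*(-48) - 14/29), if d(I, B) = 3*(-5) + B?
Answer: 130340/29 ≈ 4494.5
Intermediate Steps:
d(I, B) = -15 + B
d(125, 189) - (90*(-48) - 14/29) = (-15 + 189) - (90*(-48) - 14/29) = 174 - (-4320 - 14*1/29) = 174 - (-4320 - 14/29) = 174 - 1*(-125294/29) = 174 + 125294/29 = 130340/29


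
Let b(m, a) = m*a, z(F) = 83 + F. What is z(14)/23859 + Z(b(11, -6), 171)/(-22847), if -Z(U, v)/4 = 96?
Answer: 1034365/49555143 ≈ 0.020873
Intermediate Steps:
b(m, a) = a*m
Z(U, v) = -384 (Z(U, v) = -4*96 = -384)
z(14)/23859 + Z(b(11, -6), 171)/(-22847) = (83 + 14)/23859 - 384/(-22847) = 97*(1/23859) - 384*(-1/22847) = 97/23859 + 384/22847 = 1034365/49555143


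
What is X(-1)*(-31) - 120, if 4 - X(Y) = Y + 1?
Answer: -244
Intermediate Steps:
X(Y) = 3 - Y (X(Y) = 4 - (Y + 1) = 4 - (1 + Y) = 4 + (-1 - Y) = 3 - Y)
X(-1)*(-31) - 120 = (3 - 1*(-1))*(-31) - 120 = (3 + 1)*(-31) - 120 = 4*(-31) - 120 = -124 - 120 = -244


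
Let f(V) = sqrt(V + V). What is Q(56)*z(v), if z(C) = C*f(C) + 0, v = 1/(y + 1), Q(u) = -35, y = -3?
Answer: 35*I/2 ≈ 17.5*I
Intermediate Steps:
f(V) = sqrt(2)*sqrt(V) (f(V) = sqrt(2*V) = sqrt(2)*sqrt(V))
v = -1/2 (v = 1/(-3 + 1) = 1/(-2) = -1/2 ≈ -0.50000)
z(C) = sqrt(2)*C**(3/2) (z(C) = C*(sqrt(2)*sqrt(C)) + 0 = sqrt(2)*C**(3/2) + 0 = sqrt(2)*C**(3/2))
Q(56)*z(v) = -35*sqrt(2)*(-1/2)**(3/2) = -35*sqrt(2)*(-I*sqrt(2)/4) = -(-35)*I/2 = 35*I/2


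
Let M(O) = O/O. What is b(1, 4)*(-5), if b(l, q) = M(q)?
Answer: -5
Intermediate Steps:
M(O) = 1
b(l, q) = 1
b(1, 4)*(-5) = 1*(-5) = -5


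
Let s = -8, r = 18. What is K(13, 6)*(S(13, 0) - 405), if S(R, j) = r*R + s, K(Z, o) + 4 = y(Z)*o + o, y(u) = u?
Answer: -14320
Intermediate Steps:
K(Z, o) = -4 + o + Z*o (K(Z, o) = -4 + (Z*o + o) = -4 + (o + Z*o) = -4 + o + Z*o)
S(R, j) = -8 + 18*R (S(R, j) = 18*R - 8 = -8 + 18*R)
K(13, 6)*(S(13, 0) - 405) = (-4 + 6 + 13*6)*((-8 + 18*13) - 405) = (-4 + 6 + 78)*((-8 + 234) - 405) = 80*(226 - 405) = 80*(-179) = -14320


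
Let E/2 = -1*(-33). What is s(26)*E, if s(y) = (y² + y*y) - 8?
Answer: 88704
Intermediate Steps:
E = 66 (E = 2*(-1*(-33)) = 2*33 = 66)
s(y) = -8 + 2*y² (s(y) = (y² + y²) - 8 = 2*y² - 8 = -8 + 2*y²)
s(26)*E = (-8 + 2*26²)*66 = (-8 + 2*676)*66 = (-8 + 1352)*66 = 1344*66 = 88704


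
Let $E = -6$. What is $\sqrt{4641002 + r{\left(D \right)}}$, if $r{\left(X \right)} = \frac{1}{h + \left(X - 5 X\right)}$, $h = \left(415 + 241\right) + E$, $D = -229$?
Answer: $\frac{\sqrt{1264598789142}}{522} \approx 2154.3$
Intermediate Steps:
$h = 650$ ($h = \left(415 + 241\right) - 6 = 656 - 6 = 650$)
$r{\left(X \right)} = \frac{1}{650 - 4 X}$ ($r{\left(X \right)} = \frac{1}{650 + \left(X - 5 X\right)} = \frac{1}{650 - 4 X}$)
$\sqrt{4641002 + r{\left(D \right)}} = \sqrt{4641002 - \frac{1}{-650 + 4 \left(-229\right)}} = \sqrt{4641002 - \frac{1}{-650 - 916}} = \sqrt{4641002 - \frac{1}{-1566}} = \sqrt{4641002 - - \frac{1}{1566}} = \sqrt{4641002 + \frac{1}{1566}} = \sqrt{\frac{7267809133}{1566}} = \frac{\sqrt{1264598789142}}{522}$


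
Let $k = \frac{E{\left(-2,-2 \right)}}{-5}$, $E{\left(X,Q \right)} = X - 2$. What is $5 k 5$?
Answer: $20$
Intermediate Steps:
$E{\left(X,Q \right)} = -2 + X$ ($E{\left(X,Q \right)} = X - 2 = -2 + X$)
$k = \frac{4}{5}$ ($k = \frac{-2 - 2}{-5} = \left(-4\right) \left(- \frac{1}{5}\right) = \frac{4}{5} \approx 0.8$)
$5 k 5 = 5 \cdot \frac{4}{5} \cdot 5 = 4 \cdot 5 = 20$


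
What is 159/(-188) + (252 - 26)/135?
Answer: 21023/25380 ≈ 0.82833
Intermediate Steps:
159/(-188) + (252 - 26)/135 = 159*(-1/188) + 226*(1/135) = -159/188 + 226/135 = 21023/25380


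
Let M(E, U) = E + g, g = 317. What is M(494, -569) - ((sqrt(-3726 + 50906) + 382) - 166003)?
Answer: 166432 - 2*sqrt(11795) ≈ 1.6621e+5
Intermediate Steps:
M(E, U) = 317 + E (M(E, U) = E + 317 = 317 + E)
M(494, -569) - ((sqrt(-3726 + 50906) + 382) - 166003) = (317 + 494) - ((sqrt(-3726 + 50906) + 382) - 166003) = 811 - ((sqrt(47180) + 382) - 166003) = 811 - ((2*sqrt(11795) + 382) - 166003) = 811 - ((382 + 2*sqrt(11795)) - 166003) = 811 - (-165621 + 2*sqrt(11795)) = 811 + (165621 - 2*sqrt(11795)) = 166432 - 2*sqrt(11795)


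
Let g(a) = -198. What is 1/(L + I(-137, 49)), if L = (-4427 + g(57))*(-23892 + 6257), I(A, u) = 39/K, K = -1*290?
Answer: 290/23652943711 ≈ 1.2261e-8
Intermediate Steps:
K = -290
I(A, u) = -39/290 (I(A, u) = 39/(-290) = 39*(-1/290) = -39/290)
L = 81561875 (L = (-4427 - 198)*(-23892 + 6257) = -4625*(-17635) = 81561875)
1/(L + I(-137, 49)) = 1/(81561875 - 39/290) = 1/(23652943711/290) = 290/23652943711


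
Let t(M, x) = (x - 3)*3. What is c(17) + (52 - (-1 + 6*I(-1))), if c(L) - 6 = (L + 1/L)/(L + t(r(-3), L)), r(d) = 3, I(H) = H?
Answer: 65485/1003 ≈ 65.289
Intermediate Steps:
t(M, x) = -9 + 3*x (t(M, x) = (-3 + x)*3 = -9 + 3*x)
c(L) = 6 + (L + 1/L)/(-9 + 4*L) (c(L) = 6 + (L + 1/L)/(L + (-9 + 3*L)) = 6 + (L + 1/L)/(-9 + 4*L))
c(17) + (52 - (-1 + 6*I(-1))) = (1 - 54*17 + 25*17²)/(17*(-9 + 4*17)) + (52 - (-1 + 6*(-1))) = (1 - 918 + 25*289)/(17*(-9 + 68)) + (52 - (-1 - 6)) = (1/17)*(1 - 918 + 7225)/59 + (52 - 1*(-7)) = (1/17)*(1/59)*6308 + (52 + 7) = 6308/1003 + 59 = 65485/1003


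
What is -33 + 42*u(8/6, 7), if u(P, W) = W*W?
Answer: 2025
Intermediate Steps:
u(P, W) = W²
-33 + 42*u(8/6, 7) = -33 + 42*7² = -33 + 42*49 = -33 + 2058 = 2025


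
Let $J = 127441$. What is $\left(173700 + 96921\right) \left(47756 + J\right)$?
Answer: $47411987337$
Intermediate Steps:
$\left(173700 + 96921\right) \left(47756 + J\right) = \left(173700 + 96921\right) \left(47756 + 127441\right) = 270621 \cdot 175197 = 47411987337$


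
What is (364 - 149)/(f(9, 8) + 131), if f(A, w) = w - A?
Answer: 43/26 ≈ 1.6538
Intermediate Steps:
(364 - 149)/(f(9, 8) + 131) = (364 - 149)/((8 - 1*9) + 131) = 215/((8 - 9) + 131) = 215/(-1 + 131) = 215/130 = 215*(1/130) = 43/26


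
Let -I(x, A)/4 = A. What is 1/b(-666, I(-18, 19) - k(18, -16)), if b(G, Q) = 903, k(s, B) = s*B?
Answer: 1/903 ≈ 0.0011074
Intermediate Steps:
I(x, A) = -4*A
k(s, B) = B*s
1/b(-666, I(-18, 19) - k(18, -16)) = 1/903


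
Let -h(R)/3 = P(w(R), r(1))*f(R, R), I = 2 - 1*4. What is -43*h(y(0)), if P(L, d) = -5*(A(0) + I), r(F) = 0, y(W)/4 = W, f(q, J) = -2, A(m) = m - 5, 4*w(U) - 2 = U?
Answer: -9030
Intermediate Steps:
w(U) = ½ + U/4
I = -2 (I = 2 - 4 = -2)
A(m) = -5 + m
y(W) = 4*W
P(L, d) = 35 (P(L, d) = -5*((-5 + 0) - 2) = -5*(-5 - 2) = -5*(-7) = 35)
h(R) = 210 (h(R) = -105*(-2) = -3*(-70) = 210)
-43*h(y(0)) = -43*210 = -9030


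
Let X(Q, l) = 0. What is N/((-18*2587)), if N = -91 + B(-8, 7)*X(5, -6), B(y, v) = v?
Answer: 7/3582 ≈ 0.0019542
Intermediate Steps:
N = -91 (N = -91 + 7*0 = -91 + 0 = -91)
N/((-18*2587)) = -91/((-18*2587)) = -91/(-46566) = -91*(-1/46566) = 7/3582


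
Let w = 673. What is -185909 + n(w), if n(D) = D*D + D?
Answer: 267693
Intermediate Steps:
n(D) = D + D**2 (n(D) = D**2 + D = D + D**2)
-185909 + n(w) = -185909 + 673*(1 + 673) = -185909 + 673*674 = -185909 + 453602 = 267693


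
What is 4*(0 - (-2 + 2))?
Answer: 0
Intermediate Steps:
4*(0 - (-2 + 2)) = 4*(0 - 1*0) = 4*(0 + 0) = 4*0 = 0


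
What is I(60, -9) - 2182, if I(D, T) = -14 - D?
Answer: -2256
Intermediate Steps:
I(60, -9) - 2182 = (-14 - 1*60) - 2182 = (-14 - 60) - 2182 = -74 - 2182 = -2256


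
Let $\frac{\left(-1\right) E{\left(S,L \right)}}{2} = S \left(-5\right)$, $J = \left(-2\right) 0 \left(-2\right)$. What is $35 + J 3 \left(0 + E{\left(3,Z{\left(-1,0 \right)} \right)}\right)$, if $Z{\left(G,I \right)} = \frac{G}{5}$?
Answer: $35$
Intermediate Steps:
$Z{\left(G,I \right)} = \frac{G}{5}$ ($Z{\left(G,I \right)} = G \frac{1}{5} = \frac{G}{5}$)
$J = 0$ ($J = 0 \left(-2\right) = 0$)
$E{\left(S,L \right)} = 10 S$ ($E{\left(S,L \right)} = - 2 S \left(-5\right) = - 2 \left(- 5 S\right) = 10 S$)
$35 + J 3 \left(0 + E{\left(3,Z{\left(-1,0 \right)} \right)}\right) = 35 + 0 \cdot 3 \left(0 + 10 \cdot 3\right) = 35 + 0 \cdot 3 \left(0 + 30\right) = 35 + 0 \cdot 3 \cdot 30 = 35 + 0 \cdot 90 = 35 + 0 = 35$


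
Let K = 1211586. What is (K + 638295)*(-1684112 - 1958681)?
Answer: -6738733557633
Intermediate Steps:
(K + 638295)*(-1684112 - 1958681) = (1211586 + 638295)*(-1684112 - 1958681) = 1849881*(-3642793) = -6738733557633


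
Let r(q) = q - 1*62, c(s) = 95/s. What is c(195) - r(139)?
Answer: -2984/39 ≈ -76.513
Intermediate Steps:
r(q) = -62 + q (r(q) = q - 62 = -62 + q)
c(195) - r(139) = 95/195 - (-62 + 139) = 95*(1/195) - 1*77 = 19/39 - 77 = -2984/39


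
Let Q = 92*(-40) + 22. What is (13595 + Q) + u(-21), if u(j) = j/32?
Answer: 317963/32 ≈ 9936.3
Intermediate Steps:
u(j) = j/32 (u(j) = j*(1/32) = j/32)
Q = -3658 (Q = -3680 + 22 = -3658)
(13595 + Q) + u(-21) = (13595 - 3658) + (1/32)*(-21) = 9937 - 21/32 = 317963/32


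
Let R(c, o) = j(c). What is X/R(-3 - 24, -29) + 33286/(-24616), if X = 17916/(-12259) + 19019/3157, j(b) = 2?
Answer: 8247633/8875516 ≈ 0.92926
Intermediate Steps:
X = 55937/12259 (X = 17916*(-1/12259) + 19019*(1/3157) = -17916/12259 + 247/41 = 55937/12259 ≈ 4.5629)
R(c, o) = 2
X/R(-3 - 24, -29) + 33286/(-24616) = (55937/12259)/2 + 33286/(-24616) = (55937/12259)*(½) + 33286*(-1/24616) = 55937/24518 - 979/724 = 8247633/8875516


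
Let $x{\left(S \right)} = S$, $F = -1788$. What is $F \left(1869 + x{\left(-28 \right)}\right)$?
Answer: $-3291708$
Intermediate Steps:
$F \left(1869 + x{\left(-28 \right)}\right) = - 1788 \left(1869 - 28\right) = \left(-1788\right) 1841 = -3291708$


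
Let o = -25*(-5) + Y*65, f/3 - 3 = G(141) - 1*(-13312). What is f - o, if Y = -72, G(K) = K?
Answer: 44923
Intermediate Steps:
f = 40368 (f = 9 + 3*(141 - 1*(-13312)) = 9 + 3*(141 + 13312) = 9 + 3*13453 = 9 + 40359 = 40368)
o = -4555 (o = -25*(-5) - 72*65 = 125 - 4680 = -4555)
f - o = 40368 - 1*(-4555) = 40368 + 4555 = 44923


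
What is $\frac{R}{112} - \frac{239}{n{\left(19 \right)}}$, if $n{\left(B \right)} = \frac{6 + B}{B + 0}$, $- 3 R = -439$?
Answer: $- \frac{1514801}{8400} \approx -180.33$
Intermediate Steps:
$R = \frac{439}{3}$ ($R = \left(- \frac{1}{3}\right) \left(-439\right) = \frac{439}{3} \approx 146.33$)
$n{\left(B \right)} = \frac{6 + B}{B}$
$\frac{R}{112} - \frac{239}{n{\left(19 \right)}} = \frac{439}{3 \cdot 112} - \frac{239}{\frac{1}{19} \left(6 + 19\right)} = \frac{439}{3} \cdot \frac{1}{112} - \frac{239}{\frac{1}{19} \cdot 25} = \frac{439}{336} - \frac{239}{\frac{25}{19}} = \frac{439}{336} - \frac{4541}{25} = - \frac{1514801}{8400}$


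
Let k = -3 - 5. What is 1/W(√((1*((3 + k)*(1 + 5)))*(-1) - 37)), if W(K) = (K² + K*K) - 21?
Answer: -1/35 ≈ -0.028571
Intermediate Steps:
k = -8
W(K) = -21 + 2*K² (W(K) = (K² + K²) - 21 = 2*K² - 21 = -21 + 2*K²)
1/W(√((1*((3 + k)*(1 + 5)))*(-1) - 37)) = 1/(-21 + 2*(√((1*((3 - 8)*(1 + 5)))*(-1) - 37))²) = 1/(-21 + 2*(√((1*(-5*6))*(-1) - 37))²) = 1/(-21 + 2*(√((1*(-30))*(-1) - 37))²) = 1/(-21 + 2*(√(-30*(-1) - 37))²) = 1/(-21 + 2*(√(30 - 37))²) = 1/(-21 + 2*(√(-7))²) = 1/(-21 + 2*(I*√7)²) = 1/(-21 + 2*(-7)) = 1/(-21 - 14) = 1/(-35) = -1/35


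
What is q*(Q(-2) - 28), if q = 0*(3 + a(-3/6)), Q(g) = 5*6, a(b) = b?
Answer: 0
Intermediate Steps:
Q(g) = 30
q = 0 (q = 0*(3 - 3/6) = 0*(3 - 3*1/6) = 0*(3 - 1/2) = 0*(5/2) = 0)
q*(Q(-2) - 28) = 0*(30 - 28) = 0*2 = 0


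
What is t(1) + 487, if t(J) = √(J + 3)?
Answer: 489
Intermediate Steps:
t(J) = √(3 + J)
t(1) + 487 = √(3 + 1) + 487 = √4 + 487 = 2 + 487 = 489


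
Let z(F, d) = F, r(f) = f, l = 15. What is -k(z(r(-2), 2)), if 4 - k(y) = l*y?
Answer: -34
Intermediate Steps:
k(y) = 4 - 15*y
-k(z(r(-2), 2)) = -(4 - 15*(-2)) = -(4 + 30) = -1*34 = -34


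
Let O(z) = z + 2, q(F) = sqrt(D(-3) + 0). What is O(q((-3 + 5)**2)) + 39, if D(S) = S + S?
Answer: 41 + I*sqrt(6) ≈ 41.0 + 2.4495*I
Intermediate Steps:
D(S) = 2*S
q(F) = I*sqrt(6) (q(F) = sqrt(2*(-3) + 0) = sqrt(-6 + 0) = sqrt(-6) = I*sqrt(6))
O(z) = 2 + z
O(q((-3 + 5)**2)) + 39 = (2 + I*sqrt(6)) + 39 = 41 + I*sqrt(6)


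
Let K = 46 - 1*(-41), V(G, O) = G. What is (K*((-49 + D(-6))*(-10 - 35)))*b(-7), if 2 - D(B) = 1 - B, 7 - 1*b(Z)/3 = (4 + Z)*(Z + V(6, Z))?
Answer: 2536920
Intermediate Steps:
b(Z) = 21 - 3*(4 + Z)*(6 + Z) (b(Z) = 21 - 3*(4 + Z)*(Z + 6) = 21 - 3*(4 + Z)*(6 + Z))
D(B) = 1 + B (D(B) = 2 - (1 - B) = 2 + (-1 + B) = 1 + B)
K = 87 (K = 46 + 41 = 87)
(K*((-49 + D(-6))*(-10 - 35)))*b(-7) = (87*((-49 + (1 - 6))*(-10 - 35)))*(-51 - 30*(-7) - 3*(-7)²) = (87*((-49 - 5)*(-45)))*(-51 + 210 - 3*49) = (87*(-54*(-45)))*(-51 + 210 - 147) = (87*2430)*12 = 211410*12 = 2536920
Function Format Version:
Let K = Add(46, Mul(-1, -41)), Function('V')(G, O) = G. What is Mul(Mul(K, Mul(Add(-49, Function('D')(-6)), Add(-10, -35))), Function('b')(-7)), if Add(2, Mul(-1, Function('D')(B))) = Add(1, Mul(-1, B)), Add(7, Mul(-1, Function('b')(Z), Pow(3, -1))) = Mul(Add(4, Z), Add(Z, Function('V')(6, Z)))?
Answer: 2536920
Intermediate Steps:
Function('b')(Z) = Add(21, Mul(-3, Add(4, Z), Add(6, Z))) (Function('b')(Z) = Add(21, Mul(-3, Mul(Add(4, Z), Add(Z, 6)))) = Add(21, Mul(-3, Mul(Add(4, Z), Add(6, Z)))) = Add(21, Mul(-3, Add(4, Z), Add(6, Z))))
Function('D')(B) = Add(1, B) (Function('D')(B) = Add(2, Mul(-1, Add(1, Mul(-1, B)))) = Add(2, Add(-1, B)) = Add(1, B))
K = 87 (K = Add(46, 41) = 87)
Mul(Mul(K, Mul(Add(-49, Function('D')(-6)), Add(-10, -35))), Function('b')(-7)) = Mul(Mul(87, Mul(Add(-49, Add(1, -6)), Add(-10, -35))), Add(-51, Mul(-30, -7), Mul(-3, Pow(-7, 2)))) = Mul(Mul(87, Mul(Add(-49, -5), -45)), Add(-51, 210, Mul(-3, 49))) = Mul(Mul(87, Mul(-54, -45)), Add(-51, 210, -147)) = Mul(Mul(87, 2430), 12) = Mul(211410, 12) = 2536920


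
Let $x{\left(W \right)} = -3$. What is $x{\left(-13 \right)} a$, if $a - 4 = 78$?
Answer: $-246$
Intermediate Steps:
$a = 82$ ($a = 4 + 78 = 82$)
$x{\left(-13 \right)} a = \left(-3\right) 82 = -246$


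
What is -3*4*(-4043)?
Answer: 48516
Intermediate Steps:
-3*4*(-4043) = -12*(-4043) = 48516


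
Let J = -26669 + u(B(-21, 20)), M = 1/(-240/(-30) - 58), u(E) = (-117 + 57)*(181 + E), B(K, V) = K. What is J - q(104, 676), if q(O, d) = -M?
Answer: -1813451/50 ≈ -36269.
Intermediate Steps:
u(E) = -10860 - 60*E (u(E) = -60*(181 + E) = -10860 - 60*E)
M = -1/50 (M = 1/(-240*(-1/30) - 58) = 1/(8 - 58) = 1/(-50) = -1/50 ≈ -0.020000)
q(O, d) = 1/50 (q(O, d) = -1*(-1/50) = 1/50)
J = -36269 (J = -26669 + (-10860 - 60*(-21)) = -26669 + (-10860 + 1260) = -26669 - 9600 = -36269)
J - q(104, 676) = -36269 - 1*1/50 = -36269 - 1/50 = -1813451/50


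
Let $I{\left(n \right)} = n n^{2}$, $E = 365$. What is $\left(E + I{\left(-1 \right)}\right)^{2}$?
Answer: $132496$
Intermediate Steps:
$I{\left(n \right)} = n^{3}$
$\left(E + I{\left(-1 \right)}\right)^{2} = \left(365 + \left(-1\right)^{3}\right)^{2} = \left(365 - 1\right)^{2} = 364^{2} = 132496$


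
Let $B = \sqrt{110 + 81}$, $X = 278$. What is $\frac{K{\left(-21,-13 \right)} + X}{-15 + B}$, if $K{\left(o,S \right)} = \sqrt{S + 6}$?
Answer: $- \frac{278 + i \sqrt{7}}{15 - \sqrt{191}} \approx -235.65 - 2.2427 i$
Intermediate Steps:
$B = \sqrt{191} \approx 13.82$
$K{\left(o,S \right)} = \sqrt{6 + S}$
$\frac{K{\left(-21,-13 \right)} + X}{-15 + B} = \frac{\sqrt{6 - 13} + 278}{-15 + \sqrt{191}} = \frac{\sqrt{-7} + 278}{-15 + \sqrt{191}} = \frac{i \sqrt{7} + 278}{-15 + \sqrt{191}} = \frac{278 + i \sqrt{7}}{-15 + \sqrt{191}}$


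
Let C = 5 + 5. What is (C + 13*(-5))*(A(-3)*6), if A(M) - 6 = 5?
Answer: -3630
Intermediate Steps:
A(M) = 11 (A(M) = 6 + 5 = 11)
C = 10
(C + 13*(-5))*(A(-3)*6) = (10 + 13*(-5))*(11*6) = (10 - 65)*66 = -55*66 = -3630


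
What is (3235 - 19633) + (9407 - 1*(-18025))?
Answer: 11034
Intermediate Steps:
(3235 - 19633) + (9407 - 1*(-18025)) = -16398 + (9407 + 18025) = -16398 + 27432 = 11034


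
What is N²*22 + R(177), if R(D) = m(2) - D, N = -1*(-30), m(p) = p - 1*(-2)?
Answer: 19627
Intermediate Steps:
m(p) = 2 + p (m(p) = p + 2 = 2 + p)
N = 30
R(D) = 4 - D (R(D) = (2 + 2) - D = 4 - D)
N²*22 + R(177) = 30²*22 + (4 - 1*177) = 900*22 + (4 - 177) = 19800 - 173 = 19627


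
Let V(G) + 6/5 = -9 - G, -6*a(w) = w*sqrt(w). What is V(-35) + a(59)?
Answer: 124/5 - 59*sqrt(59)/6 ≈ -50.731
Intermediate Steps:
a(w) = -w**(3/2)/6 (a(w) = -w*sqrt(w)/6 = -w**(3/2)/6)
V(G) = -51/5 - G (V(G) = -6/5 + (-9 - G) = -51/5 - G)
V(-35) + a(59) = (-51/5 - 1*(-35)) - 59*sqrt(59)/6 = (-51/5 + 35) - 59*sqrt(59)/6 = 124/5 - 59*sqrt(59)/6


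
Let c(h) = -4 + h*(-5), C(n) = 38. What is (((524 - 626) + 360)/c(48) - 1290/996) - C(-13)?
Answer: -204305/5063 ≈ -40.353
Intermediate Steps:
c(h) = -4 - 5*h
(((524 - 626) + 360)/c(48) - 1290/996) - C(-13) = (((524 - 626) + 360)/(-4 - 5*48) - 1290/996) - 1*38 = ((-102 + 360)/(-4 - 240) - 1290*1/996) - 38 = (258/(-244) - 215/166) - 38 = (258*(-1/244) - 215/166) - 38 = (-129/122 - 215/166) - 38 = -11911/5063 - 38 = -204305/5063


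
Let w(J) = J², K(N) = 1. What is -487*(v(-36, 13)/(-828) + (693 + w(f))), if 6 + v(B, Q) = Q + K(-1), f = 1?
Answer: -69960472/207 ≈ -3.3797e+5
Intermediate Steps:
v(B, Q) = -5 + Q (v(B, Q) = -6 + (Q + 1) = -6 + (1 + Q) = -5 + Q)
-487*(v(-36, 13)/(-828) + (693 + w(f))) = -487*((-5 + 13)/(-828) + (693 + 1²)) = -487*(8*(-1/828) + (693 + 1)) = -487*(-2/207 + 694) = -487*143656/207 = -69960472/207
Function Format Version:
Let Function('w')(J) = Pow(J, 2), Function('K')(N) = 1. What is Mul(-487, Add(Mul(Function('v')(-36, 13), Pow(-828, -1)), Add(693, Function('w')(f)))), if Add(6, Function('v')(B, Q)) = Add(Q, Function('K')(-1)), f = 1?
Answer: Rational(-69960472, 207) ≈ -3.3797e+5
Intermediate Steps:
Function('v')(B, Q) = Add(-5, Q) (Function('v')(B, Q) = Add(-6, Add(Q, 1)) = Add(-6, Add(1, Q)) = Add(-5, Q))
Mul(-487, Add(Mul(Function('v')(-36, 13), Pow(-828, -1)), Add(693, Function('w')(f)))) = Mul(-487, Add(Mul(Add(-5, 13), Pow(-828, -1)), Add(693, Pow(1, 2)))) = Mul(-487, Add(Mul(8, Rational(-1, 828)), Add(693, 1))) = Mul(-487, Add(Rational(-2, 207), 694)) = Mul(-487, Rational(143656, 207)) = Rational(-69960472, 207)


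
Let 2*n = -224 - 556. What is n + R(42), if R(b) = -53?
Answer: -443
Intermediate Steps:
n = -390 (n = (-224 - 556)/2 = (1/2)*(-780) = -390)
n + R(42) = -390 - 53 = -443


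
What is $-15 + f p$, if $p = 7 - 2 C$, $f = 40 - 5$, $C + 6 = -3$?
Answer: $860$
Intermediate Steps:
$C = -9$ ($C = -6 - 3 = -9$)
$f = 35$ ($f = 40 - 5 = 35$)
$p = 25$ ($p = 7 - -18 = 7 + 18 = 25$)
$-15 + f p = -15 + 35 \cdot 25 = -15 + 875 = 860$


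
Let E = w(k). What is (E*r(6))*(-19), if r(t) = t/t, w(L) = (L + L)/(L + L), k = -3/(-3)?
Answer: -19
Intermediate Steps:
k = 1 (k = -3*(-⅓) = 1)
w(L) = 1 (w(L) = (2*L)/((2*L)) = (2*L)*(1/(2*L)) = 1)
r(t) = 1
E = 1
(E*r(6))*(-19) = (1*1)*(-19) = 1*(-19) = -19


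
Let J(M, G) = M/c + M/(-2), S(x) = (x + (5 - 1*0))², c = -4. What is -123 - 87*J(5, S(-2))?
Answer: 813/4 ≈ 203.25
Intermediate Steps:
S(x) = (5 + x)² (S(x) = (x + (5 + 0))² = (x + 5)² = (5 + x)²)
J(M, G) = -3*M/4 (J(M, G) = M/(-4) + M/(-2) = M*(-¼) + M*(-½) = -M/4 - M/2 = -3*M/4)
-123 - 87*J(5, S(-2)) = -123 - (-261)*5/4 = -123 - 87*(-15/4) = -123 + 1305/4 = 813/4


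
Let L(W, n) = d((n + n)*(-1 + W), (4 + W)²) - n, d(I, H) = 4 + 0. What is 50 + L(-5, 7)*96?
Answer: -238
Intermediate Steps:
d(I, H) = 4
L(W, n) = 4 - n
50 + L(-5, 7)*96 = 50 + (4 - 1*7)*96 = 50 + (4 - 7)*96 = 50 - 3*96 = 50 - 288 = -238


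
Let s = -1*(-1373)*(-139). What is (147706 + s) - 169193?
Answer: -212334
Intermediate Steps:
s = -190847 (s = 1373*(-139) = -190847)
(147706 + s) - 169193 = (147706 - 190847) - 169193 = -43141 - 169193 = -212334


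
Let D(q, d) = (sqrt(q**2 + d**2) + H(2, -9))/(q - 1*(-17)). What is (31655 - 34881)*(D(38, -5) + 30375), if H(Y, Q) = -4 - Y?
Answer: -5389416894/55 - 3226*sqrt(1469)/55 ≈ -9.7992e+7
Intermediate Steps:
D(q, d) = (-6 + sqrt(d**2 + q**2))/(17 + q) (D(q, d) = (sqrt(q**2 + d**2) + (-4 - 1*2))/(q - 1*(-17)) = (sqrt(d**2 + q**2) + (-4 - 2))/(q + 17) = (sqrt(d**2 + q**2) - 6)/(17 + q) = (-6 + sqrt(d**2 + q**2))/(17 + q))
(31655 - 34881)*(D(38, -5) + 30375) = (31655 - 34881)*((-6 + sqrt((-5)**2 + 38**2))/(17 + 38) + 30375) = -3226*((-6 + sqrt(25 + 1444))/55 + 30375) = -3226*((-6 + sqrt(1469))/55 + 30375) = -3226*((-6/55 + sqrt(1469)/55) + 30375) = -3226*(1670619/55 + sqrt(1469)/55) = -5389416894/55 - 3226*sqrt(1469)/55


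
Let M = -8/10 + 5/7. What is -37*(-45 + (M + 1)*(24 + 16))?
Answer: 2183/7 ≈ 311.86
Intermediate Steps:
M = -3/35 (M = -8*⅒ + 5*(⅐) = -⅘ + 5/7 = -3/35 ≈ -0.085714)
-37*(-45 + (M + 1)*(24 + 16)) = -37*(-45 + (-3/35 + 1)*(24 + 16)) = -37*(-45 + (32/35)*40) = -37*(-45 + 256/7) = -37*(-59/7) = 2183/7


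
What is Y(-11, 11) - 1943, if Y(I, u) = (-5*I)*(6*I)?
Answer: -5573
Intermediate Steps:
Y(I, u) = -30*I²
Y(-11, 11) - 1943 = -30*(-11)² - 1943 = -30*121 - 1943 = -3630 - 1943 = -5573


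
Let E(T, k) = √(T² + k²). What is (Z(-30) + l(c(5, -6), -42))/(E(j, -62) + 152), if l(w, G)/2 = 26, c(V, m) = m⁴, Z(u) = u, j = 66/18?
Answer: 30096/173219 - 66*√34717/173219 ≈ 0.10275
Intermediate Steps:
j = 11/3 (j = 66*(1/18) = 11/3 ≈ 3.6667)
l(w, G) = 52 (l(w, G) = 2*26 = 52)
(Z(-30) + l(c(5, -6), -42))/(E(j, -62) + 152) = (-30 + 52)/(√((11/3)² + (-62)²) + 152) = 22/(√(121/9 + 3844) + 152) = 22/(√(34717/9) + 152) = 22/(√34717/3 + 152) = 22/(152 + √34717/3)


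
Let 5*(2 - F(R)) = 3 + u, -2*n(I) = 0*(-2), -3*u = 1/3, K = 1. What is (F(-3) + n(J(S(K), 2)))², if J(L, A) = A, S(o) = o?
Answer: 4096/2025 ≈ 2.0227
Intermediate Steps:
u = -⅑ (u = -⅓/3 = -⅓*⅓ = -⅑ ≈ -0.11111)
n(I) = 0 (n(I) = -0*(-2) = -½*0 = 0)
F(R) = 64/45 (F(R) = 2 - (3 - ⅑)/5 = 2 - ⅕*26/9 = 2 - 26/45 = 64/45)
(F(-3) + n(J(S(K), 2)))² = (64/45 + 0)² = (64/45)² = 4096/2025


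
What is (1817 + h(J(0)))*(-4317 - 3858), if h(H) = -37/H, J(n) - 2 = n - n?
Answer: -29405475/2 ≈ -1.4703e+7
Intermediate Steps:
J(n) = 2 (J(n) = 2 + (n - n) = 2 + 0 = 2)
(1817 + h(J(0)))*(-4317 - 3858) = (1817 - 37/2)*(-4317 - 3858) = (1817 - 37*½)*(-8175) = (1817 - 37/2)*(-8175) = (3597/2)*(-8175) = -29405475/2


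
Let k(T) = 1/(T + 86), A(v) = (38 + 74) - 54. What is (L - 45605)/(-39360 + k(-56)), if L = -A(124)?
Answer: 1369890/1180799 ≈ 1.1601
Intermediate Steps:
A(v) = 58 (A(v) = 112 - 54 = 58)
k(T) = 1/(86 + T)
L = -58 (L = -1*58 = -58)
(L - 45605)/(-39360 + k(-56)) = (-58 - 45605)/(-39360 + 1/(86 - 56)) = -45663/(-39360 + 1/30) = -45663/(-1180799/30) = -45663*(-30/1180799) = 1369890/1180799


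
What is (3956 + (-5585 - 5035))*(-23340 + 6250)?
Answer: 113887760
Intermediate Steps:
(3956 + (-5585 - 5035))*(-23340 + 6250) = (3956 - 10620)*(-17090) = -6664*(-17090) = 113887760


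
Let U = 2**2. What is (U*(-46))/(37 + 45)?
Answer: -92/41 ≈ -2.2439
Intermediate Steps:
U = 4
(U*(-46))/(37 + 45) = (4*(-46))/(37 + 45) = -184/82 = -184*1/82 = -92/41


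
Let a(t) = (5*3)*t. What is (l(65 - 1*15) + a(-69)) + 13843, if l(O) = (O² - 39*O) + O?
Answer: 13408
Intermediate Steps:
a(t) = 15*t
l(O) = O² - 38*O
(l(65 - 1*15) + a(-69)) + 13843 = ((65 - 1*15)*(-38 + (65 - 1*15)) + 15*(-69)) + 13843 = ((65 - 15)*(-38 + (65 - 15)) - 1035) + 13843 = (50*(-38 + 50) - 1035) + 13843 = (50*12 - 1035) + 13843 = (600 - 1035) + 13843 = -435 + 13843 = 13408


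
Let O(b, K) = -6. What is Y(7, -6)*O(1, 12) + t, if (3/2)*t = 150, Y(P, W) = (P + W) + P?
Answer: 52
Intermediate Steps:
Y(P, W) = W + 2*P
t = 100 (t = (⅔)*150 = 100)
Y(7, -6)*O(1, 12) + t = (-6 + 2*7)*(-6) + 100 = (-6 + 14)*(-6) + 100 = 8*(-6) + 100 = -48 + 100 = 52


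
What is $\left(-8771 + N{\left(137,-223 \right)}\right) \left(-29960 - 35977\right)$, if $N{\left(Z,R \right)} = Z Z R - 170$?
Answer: $276567999036$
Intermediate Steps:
$N{\left(Z,R \right)} = -170 + R Z^{2}$ ($N{\left(Z,R \right)} = Z^{2} R - 170 = R Z^{2} - 170 = -170 + R Z^{2}$)
$\left(-8771 + N{\left(137,-223 \right)}\right) \left(-29960 - 35977\right) = \left(-8771 - \left(170 + 223 \cdot 137^{2}\right)\right) \left(-29960 - 35977\right) = \left(-8771 - 4185657\right) \left(-65937\right) = \left(-4194428\right) \left(-65937\right) = 276567999036$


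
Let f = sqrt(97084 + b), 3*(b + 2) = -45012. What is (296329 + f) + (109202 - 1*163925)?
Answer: 241606 + sqrt(82078) ≈ 2.4189e+5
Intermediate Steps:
b = -15006 (b = -2 + (1/3)*(-45012) = -2 - 15004 = -15006)
f = sqrt(82078) (f = sqrt(97084 - 15006) = sqrt(82078) ≈ 286.49)
(296329 + f) + (109202 - 1*163925) = (296329 + sqrt(82078)) + (109202 - 1*163925) = (296329 + sqrt(82078)) + (109202 - 163925) = (296329 + sqrt(82078)) - 54723 = 241606 + sqrt(82078)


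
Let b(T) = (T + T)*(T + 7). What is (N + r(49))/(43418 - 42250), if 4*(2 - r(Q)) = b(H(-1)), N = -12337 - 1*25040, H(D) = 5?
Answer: -37405/1168 ≈ -32.025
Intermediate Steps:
N = -37377 (N = -12337 - 25040 = -37377)
b(T) = 2*T*(7 + T) (b(T) = (2*T)*(7 + T) = 2*T*(7 + T))
r(Q) = -28 (r(Q) = 2 - 5*(7 + 5)/2 = 2 - 5*12/2 = 2 - 1/4*120 = 2 - 30 = -28)
(N + r(49))/(43418 - 42250) = (-37377 - 28)/(43418 - 42250) = -37405/1168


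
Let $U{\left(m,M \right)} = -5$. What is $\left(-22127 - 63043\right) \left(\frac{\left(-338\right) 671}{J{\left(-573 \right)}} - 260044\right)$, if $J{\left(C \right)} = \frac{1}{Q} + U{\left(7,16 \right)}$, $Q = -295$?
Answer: $\frac{2249336392565}{123} \approx 1.8287 \cdot 10^{10}$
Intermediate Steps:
$J{\left(C \right)} = - \frac{1476}{295}$ ($J{\left(C \right)} = \frac{1}{-295} - 5 = - \frac{1}{295} - 5 = - \frac{1476}{295}$)
$\left(-22127 - 63043\right) \left(\frac{\left(-338\right) 671}{J{\left(-573 \right)}} - 260044\right) = \left(-22127 - 63043\right) \left(\frac{\left(-338\right) 671}{- \frac{1476}{295}} - 260044\right) = - 85170 \left(\left(-226798\right) \left(- \frac{295}{1476}\right) - 260044\right) = - 85170 \left(\frac{33452705}{738} - 260044\right) = \left(-85170\right) \left(- \frac{158459767}{738}\right) = \frac{2249336392565}{123}$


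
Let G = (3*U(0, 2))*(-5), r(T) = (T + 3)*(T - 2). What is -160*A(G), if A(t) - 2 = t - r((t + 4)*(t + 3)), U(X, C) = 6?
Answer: 8958062080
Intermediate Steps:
r(T) = (-2 + T)*(3 + T) (r(T) = (3 + T)*(-2 + T) = (-2 + T)*(3 + T))
G = -90 (G = (3*6)*(-5) = 18*(-5) = -90)
A(t) = 8 + t - (3 + t)²*(4 + t)² - (3 + t)*(4 + t) (A(t) = 2 + (t - (-6 + (t + 4)*(t + 3) + ((t + 4)*(t + 3))²)) = 2 + (t - (-6 + (4 + t)*(3 + t) + ((4 + t)*(3 + t))²)) = 2 + (t - (-6 + (3 + t)*(4 + t) + ((3 + t)*(4 + t))²)) = 2 + (t - (-6 + (3 + t)*(4 + t) + (3 + t)²*(4 + t)²)) = 2 + (t - (-6 + (3 + t)²*(4 + t)² + (3 + t)*(4 + t))) = 2 + (t + (6 - (3 + t)²*(4 + t)² - (3 + t)*(4 + t))) = 2 + (6 + t - (3 + t)²*(4 + t)² - (3 + t)*(4 + t)) = 8 + t - (3 + t)²*(4 + t)² - (3 + t)*(4 + t))
-160*A(G) = -160*(-4 - 1*(-90)² - (12 + (-90)² + 7*(-90))² - 6*(-90)) = -160*(-4 - 1*8100 - (12 + 8100 - 630)² + 540) = -160*(-4 - 8100 - 1*7482² + 540) = -160*(-4 - 8100 - 1*55980324 + 540) = -160*(-4 - 8100 - 55980324 + 540) = -160*(-55987888) = 8958062080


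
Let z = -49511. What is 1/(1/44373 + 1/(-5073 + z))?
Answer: 2422055832/10211 ≈ 2.3720e+5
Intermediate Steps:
1/(1/44373 + 1/(-5073 + z)) = 1/(1/44373 + 1/(-5073 - 49511)) = 1/(1/44373 + 1/(-54584)) = 1/(1/44373 - 1/54584) = 1/(10211/2422055832) = 2422055832/10211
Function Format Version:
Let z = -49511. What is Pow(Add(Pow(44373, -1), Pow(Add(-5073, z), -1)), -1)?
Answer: Rational(2422055832, 10211) ≈ 2.3720e+5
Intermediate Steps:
Pow(Add(Pow(44373, -1), Pow(Add(-5073, z), -1)), -1) = Pow(Add(Pow(44373, -1), Pow(Add(-5073, -49511), -1)), -1) = Pow(Add(Rational(1, 44373), Pow(-54584, -1)), -1) = Pow(Add(Rational(1, 44373), Rational(-1, 54584)), -1) = Pow(Rational(10211, 2422055832), -1) = Rational(2422055832, 10211)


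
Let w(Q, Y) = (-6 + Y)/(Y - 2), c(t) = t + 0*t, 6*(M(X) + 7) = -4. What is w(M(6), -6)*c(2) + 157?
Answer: 160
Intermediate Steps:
M(X) = -23/3 (M(X) = -7 + (1/6)*(-4) = -7 - 2/3 = -23/3)
c(t) = t (c(t) = t + 0 = t)
w(Q, Y) = (-6 + Y)/(-2 + Y)
w(M(6), -6)*c(2) + 157 = ((-6 - 6)/(-2 - 6))*2 + 157 = (-12/(-8))*2 + 157 = -1/8*(-12)*2 + 157 = (3/2)*2 + 157 = 3 + 157 = 160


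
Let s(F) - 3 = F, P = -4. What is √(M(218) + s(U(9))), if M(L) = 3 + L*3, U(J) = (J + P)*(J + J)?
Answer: 5*√30 ≈ 27.386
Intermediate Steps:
U(J) = 2*J*(-4 + J) (U(J) = (J - 4)*(J + J) = (-4 + J)*(2*J) = 2*J*(-4 + J))
s(F) = 3 + F
M(L) = 3 + 3*L
√(M(218) + s(U(9))) = √((3 + 3*218) + (3 + 2*9*(-4 + 9))) = √((3 + 654) + (3 + 2*9*5)) = √(657 + (3 + 90)) = √(657 + 93) = √750 = 5*√30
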